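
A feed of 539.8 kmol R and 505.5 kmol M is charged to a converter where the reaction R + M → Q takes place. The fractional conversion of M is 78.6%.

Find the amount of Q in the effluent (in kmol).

M reacted = 0.786 × 505.5 = 397.3 kmol; ν_M = −1, so ξ = 397.3/1 = 397.3 kmol.
Outlet amounts (n = n₀ + ν ξ):
  R: 539.8 − 1(397.3) = 142.5
  M: 505.5 − 1(397.3) = 108.2
  Q: 0 + 1(397.3) = 397.3

397 kmol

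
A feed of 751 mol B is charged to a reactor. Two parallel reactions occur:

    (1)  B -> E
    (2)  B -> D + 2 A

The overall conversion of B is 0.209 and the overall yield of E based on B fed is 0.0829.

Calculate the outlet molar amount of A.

189 mol

Yield of E: 1ξ₁ / 751 = 0.0829 → ξ₁ = 62.26 mol.
Conversion of B: 1ξ₁ + 1ξ₂ = 0.209 × 751 = 157 → ξ₂ = 94.7 mol.
Outlet amounts (n = n₀ + Σ ν·ξ):
  B: 751 − 1(62.26) − 1(94.7) = 594
  E: 0 + 1(62.26) = 62.26
  D: 0 + 1(94.7) = 94.7
  A: 0 + 2(94.7) = 189.4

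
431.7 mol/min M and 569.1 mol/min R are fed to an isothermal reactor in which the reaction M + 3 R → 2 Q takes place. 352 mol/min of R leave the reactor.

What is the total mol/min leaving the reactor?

856 mol/min

For R: n = n₀ − 3ξ → 352 = 569.1 − 3ξ, giving ξ = 72.37 mol/min.
Outlet amounts (n = n₀ + ν ξ):
  M: 431.7 − 1(72.37) = 359.3
  R: 569.1 − 3(72.37) = 352
  Q: 0 + 2(72.37) = 144.7
Total out = 359.3 + 352 + 144.7 = 856.1 mol/min.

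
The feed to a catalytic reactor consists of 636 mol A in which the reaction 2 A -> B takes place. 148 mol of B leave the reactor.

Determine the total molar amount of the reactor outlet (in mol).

488 mol

For B: n = n₀ + 1ξ → 148 = 0 + 1ξ, giving ξ = 148 mol.
Outlet amounts (n = n₀ + ν ξ):
  A: 636 − 2(148) = 340
  B: 0 + 1(148) = 148
Total out = 340 + 148 = 488 mol.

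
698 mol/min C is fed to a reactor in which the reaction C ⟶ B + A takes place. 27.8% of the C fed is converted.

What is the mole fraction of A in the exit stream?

C reacted = 0.278 × 698 = 194 mol/min; ν_C = −1, so ξ = 194/1 = 194 mol/min.
Outlet amounts (n = n₀ + ν ξ):
  C: 698 − 1(194) = 504
  B: 0 + 1(194) = 194
  A: 0 + 1(194) = 194
Total out = 892 mol/min; y_A = 194 / 892 = 0.2175.

0.218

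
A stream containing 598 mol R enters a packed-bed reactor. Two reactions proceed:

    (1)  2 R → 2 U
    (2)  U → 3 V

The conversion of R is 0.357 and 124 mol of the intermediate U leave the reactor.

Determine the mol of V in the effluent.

268 mol

Conversion of R: R consumed = 2ξ₁ = 0.357 × 598 → ξ₁ = 106.7 mol.
U balance: n_U = 0 + 2ξ₁ − 1ξ₂ = 124 → ξ₂ = (2·106.7 − 124)/1 = 89.49 mol.
Outlet amounts (n = n₀ + Σ ν·ξ):
  R: 598 − 2(106.7) = 384.5
  U: 0 + 2(106.7) − 1(89.49) = 124
  V: 0 + 3(89.49) = 268.5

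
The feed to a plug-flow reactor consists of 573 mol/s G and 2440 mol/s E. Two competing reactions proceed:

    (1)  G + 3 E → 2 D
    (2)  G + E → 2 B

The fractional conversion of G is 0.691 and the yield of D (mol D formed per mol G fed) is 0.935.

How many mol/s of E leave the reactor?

1510 mol/s

Yield of D: 2ξ₁ / 573 = 0.935 → ξ₁ = 267.9 mol/s.
Conversion of G: 1ξ₁ + 1ξ₂ = 0.691 × 573 = 395.9 → ξ₂ = 128.1 mol/s.
Outlet amounts (n = n₀ + Σ ν·ξ):
  G: 573 − 1(267.9) − 1(128.1) = 177.1
  E: 2440 − 3(267.9) − 1(128.1) = 1508
  D: 0 + 2(267.9) = 535.8
  B: 0 + 2(128.1) = 256.1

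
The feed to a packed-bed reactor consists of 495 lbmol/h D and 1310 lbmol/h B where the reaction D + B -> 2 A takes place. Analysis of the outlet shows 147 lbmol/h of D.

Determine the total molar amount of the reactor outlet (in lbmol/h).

For D: n = n₀ − 1ξ → 147 = 495 − 1ξ, giving ξ = 348 lbmol/h.
Outlet amounts (n = n₀ + ν ξ):
  D: 495 − 1(348) = 147
  B: 1310 − 1(348) = 962
  A: 0 + 2(348) = 696
Total out = 147 + 962 + 696 = 1805 lbmol/h.

1800 lbmol/h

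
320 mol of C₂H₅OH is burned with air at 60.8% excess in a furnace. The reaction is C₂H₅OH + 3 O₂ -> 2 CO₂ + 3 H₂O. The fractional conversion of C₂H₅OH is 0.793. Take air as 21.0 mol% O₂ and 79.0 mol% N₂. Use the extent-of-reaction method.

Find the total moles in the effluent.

Stoichiometric O₂ = 3 × 320 = 960 mol; O₂ fed = 960 × 1.608 = 1544 mol.
N₂ fed = 1544 × 79/21 = 5807 mol.
Fuel reacted = 0.793 × 320 → ξ = 253.8 mol.
Outlet (n = n₀ + ν ξ):
  C₂H₅OH: 320 − 1(253.8) = 66.24
  O₂: 1544 − 3(253.8) = 782.4
  N₂: 5807 (inert)
  CO₂: 0 + 2(253.8) = 507.5
  H₂O: 0 + 3(253.8) = 761.3
Total out = 66.24 + 782.4 + 5807 + 507.5 + 761.3 = 7925 mol.

7920 mol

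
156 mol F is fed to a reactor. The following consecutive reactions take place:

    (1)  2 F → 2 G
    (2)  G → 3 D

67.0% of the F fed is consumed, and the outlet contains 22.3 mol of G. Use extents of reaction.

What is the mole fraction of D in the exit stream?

0.77

Conversion of F: F consumed = 2ξ₁ = 0.67 × 156 → ξ₁ = 52.26 mol.
G balance: n_G = 0 + 2ξ₁ − 1ξ₂ = 22.3 → ξ₂ = (2·52.26 − 22.3)/1 = 82.22 mol.
Outlet amounts (n = n₀ + Σ ν·ξ):
  F: 156 − 2(52.26) = 51.48
  G: 0 + 2(52.26) − 1(82.22) = 22.3
  D: 0 + 3(82.22) = 246.7
Total out = 320.4 mol; y_D = 246.7 / 320.4 = 0.7698.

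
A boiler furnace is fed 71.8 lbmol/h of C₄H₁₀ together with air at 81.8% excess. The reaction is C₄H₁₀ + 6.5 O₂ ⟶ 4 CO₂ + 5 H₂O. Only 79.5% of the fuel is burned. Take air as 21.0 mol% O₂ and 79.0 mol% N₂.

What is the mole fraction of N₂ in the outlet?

Stoichiometric O₂ = 6.5 × 71.8 = 466.7 lbmol/h; O₂ fed = 466.7 × 1.818 = 848.5 lbmol/h.
N₂ fed = 848.5 × 79/21 = 3192 lbmol/h.
Fuel reacted = 0.795 × 71.8 → ξ = 57.08 lbmol/h.
Outlet (n = n₀ + ν ξ):
  C₄H₁₀: 71.8 − 1(57.08) = 14.72
  O₂: 848.5 − 6.5(57.08) = 477.4
  N₂: 3192 (inert)
  CO₂: 0 + 4(57.08) = 228.3
  H₂O: 0 + 5(57.08) = 285.4
Total out = 4198 lbmol/h; y_N₂ = 3192 / 4198 = 0.7604.

0.76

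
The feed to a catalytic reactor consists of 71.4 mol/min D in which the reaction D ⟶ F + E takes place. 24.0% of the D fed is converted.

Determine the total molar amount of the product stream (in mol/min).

88.5 mol/min

D reacted = 0.24 × 71.4 = 17.14 mol/min; ν_D = −1, so ξ = 17.14/1 = 17.14 mol/min.
Outlet amounts (n = n₀ + ν ξ):
  D: 71.4 − 1(17.14) = 54.26
  F: 0 + 1(17.14) = 17.14
  E: 0 + 1(17.14) = 17.14
Total out = 54.26 + 17.14 + 17.14 = 88.54 mol/min.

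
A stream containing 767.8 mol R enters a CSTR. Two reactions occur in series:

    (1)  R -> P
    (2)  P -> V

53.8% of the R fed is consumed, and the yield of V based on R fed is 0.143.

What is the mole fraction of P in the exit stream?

0.395

Conversion of R: R consumed = 1ξ₁ = 0.538 × 767.8 → ξ₁ = 413.1 mol.
Yield of V: 1ξ₂ / 767.8 = 0.143 → ξ₂ = 109.8 mol.
Outlet amounts (n = n₀ + Σ ν·ξ):
  R: 767.8 − 1(413.1) = 354.7
  P: 0 + 1(413.1) − 1(109.8) = 303.3
  V: 0 + 1(109.8) = 109.8
Total out = 767.8 mol; y_P = 303.3 / 767.8 = 0.395.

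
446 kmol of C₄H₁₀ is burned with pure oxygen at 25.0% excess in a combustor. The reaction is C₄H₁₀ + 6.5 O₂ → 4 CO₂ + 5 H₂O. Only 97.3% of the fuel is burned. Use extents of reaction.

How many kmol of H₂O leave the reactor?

Stoichiometric O₂ = 6.5 × 446 = 2899 kmol; O₂ fed = 2899 × 1.250 = 3624 kmol.
Fuel reacted = 0.973 × 446 → ξ = 434 kmol.
Outlet (n = n₀ + ν ξ):
  C₄H₁₀: 446 − 1(434) = 12.04
  O₂: 3624 − 6.5(434) = 803
  CO₂: 0 + 4(434) = 1736
  H₂O: 0 + 5(434) = 2170

2170 kmol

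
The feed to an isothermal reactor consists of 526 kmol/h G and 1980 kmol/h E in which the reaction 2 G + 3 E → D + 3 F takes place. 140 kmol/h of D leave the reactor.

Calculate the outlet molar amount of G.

246 kmol/h

For D: n = n₀ + 1ξ → 140 = 0 + 1ξ, giving ξ = 140 kmol/h.
Outlet amounts (n = n₀ + ν ξ):
  G: 526 − 2(140) = 246
  E: 1980 − 3(140) = 1560
  D: 0 + 1(140) = 140
  F: 0 + 3(140) = 420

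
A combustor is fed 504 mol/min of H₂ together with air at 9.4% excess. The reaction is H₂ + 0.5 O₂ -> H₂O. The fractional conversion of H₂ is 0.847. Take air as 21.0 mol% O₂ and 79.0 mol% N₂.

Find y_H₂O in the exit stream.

Stoichiometric O₂ = 0.5 × 504 = 252 mol/min; O₂ fed = 252 × 1.094 = 275.7 mol/min.
N₂ fed = 275.7 × 79/21 = 1037 mol/min.
Fuel reacted = 0.847 × 504 → ξ = 426.9 mol/min.
Outlet (n = n₀ + ν ξ):
  H₂: 504 − 1(426.9) = 77.11
  O₂: 275.7 − 0.5(426.9) = 62.24
  N₂: 1037 (inert)
  H₂O: 0 + 1(426.9) = 426.9
Total out = 1603 mol/min; y_H₂O = 426.9 / 1603 = 0.2662.

0.266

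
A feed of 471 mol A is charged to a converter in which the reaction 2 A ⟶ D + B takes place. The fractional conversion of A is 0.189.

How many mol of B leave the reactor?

44.5 mol

A reacted = 0.189 × 471 = 89.02 mol; ν_A = −2, so ξ = 89.02/2 = 44.51 mol.
Outlet amounts (n = n₀ + ν ξ):
  A: 471 − 2(44.51) = 382
  D: 0 + 1(44.51) = 44.51
  B: 0 + 1(44.51) = 44.51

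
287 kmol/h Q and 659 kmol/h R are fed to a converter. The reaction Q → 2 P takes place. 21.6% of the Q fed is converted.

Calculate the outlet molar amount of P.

124 kmol/h

Q reacted = 0.216 × 287 = 61.99 kmol/h; ν_Q = −1, so ξ = 61.99/1 = 61.99 kmol/h.
Outlet amounts (n = n₀ + ν ξ):
  Q: 287 − 1(61.99) = 225
  P: 0 + 2(61.99) = 124
  R: 659 (inert)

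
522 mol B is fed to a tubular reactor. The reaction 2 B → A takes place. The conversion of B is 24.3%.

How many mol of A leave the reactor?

B reacted = 0.243 × 522 = 126.8 mol; ν_B = −2, so ξ = 126.8/2 = 63.42 mol.
Outlet amounts (n = n₀ + ν ξ):
  B: 522 − 2(63.42) = 395.2
  A: 0 + 1(63.42) = 63.42

63.4 mol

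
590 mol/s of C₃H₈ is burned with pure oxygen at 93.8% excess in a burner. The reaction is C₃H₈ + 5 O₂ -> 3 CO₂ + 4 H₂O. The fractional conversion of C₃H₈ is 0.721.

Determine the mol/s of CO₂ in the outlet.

Stoichiometric O₂ = 5 × 590 = 2950 mol/s; O₂ fed = 2950 × 1.938 = 5717 mol/s.
Fuel reacted = 0.721 × 590 → ξ = 425.4 mol/s.
Outlet (n = n₀ + ν ξ):
  C₃H₈: 590 − 1(425.4) = 164.6
  O₂: 5717 − 5(425.4) = 3590
  CO₂: 0 + 3(425.4) = 1276
  H₂O: 0 + 4(425.4) = 1702

1280 mol/s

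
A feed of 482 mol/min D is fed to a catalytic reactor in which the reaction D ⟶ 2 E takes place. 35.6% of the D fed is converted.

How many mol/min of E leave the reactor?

D reacted = 0.356 × 482 = 171.6 mol/min; ν_D = −1, so ξ = 171.6/1 = 171.6 mol/min.
Outlet amounts (n = n₀ + ν ξ):
  D: 482 − 1(171.6) = 310.4
  E: 0 + 2(171.6) = 343.2

343 mol/min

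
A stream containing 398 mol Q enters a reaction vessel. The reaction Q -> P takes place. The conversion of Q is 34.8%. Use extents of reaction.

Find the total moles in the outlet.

Q reacted = 0.348 × 398 = 138.5 mol; ν_Q = −1, so ξ = 138.5/1 = 138.5 mol.
Outlet amounts (n = n₀ + ν ξ):
  Q: 398 − 1(138.5) = 259.5
  P: 0 + 1(138.5) = 138.5
Total out = 259.5 + 138.5 = 398 mol.

398 mol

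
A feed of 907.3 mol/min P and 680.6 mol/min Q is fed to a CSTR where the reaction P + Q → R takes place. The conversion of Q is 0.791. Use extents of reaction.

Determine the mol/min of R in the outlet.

Q reacted = 0.791 × 680.6 = 538.4 mol/min; ν_Q = −1, so ξ = 538.4/1 = 538.4 mol/min.
Outlet amounts (n = n₀ + ν ξ):
  P: 907.3 − 1(538.4) = 368.9
  Q: 680.6 − 1(538.4) = 142.2
  R: 0 + 1(538.4) = 538.4

538 mol/min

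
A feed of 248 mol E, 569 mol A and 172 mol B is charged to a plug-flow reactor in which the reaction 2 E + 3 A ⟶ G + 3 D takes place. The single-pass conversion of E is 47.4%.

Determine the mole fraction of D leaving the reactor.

0.19

E reacted = 0.474 × 248 = 117.6 mol; ν_E = −2, so ξ = 117.6/2 = 58.78 mol.
Outlet amounts (n = n₀ + ν ξ):
  E: 248 − 2(58.78) = 130.4
  A: 569 − 3(58.78) = 392.7
  G: 0 + 1(58.78) = 58.78
  D: 0 + 3(58.78) = 176.3
  B: 172 (inert)
Total out = 930.2 mol; y_D = 176.3 / 930.2 = 0.1896.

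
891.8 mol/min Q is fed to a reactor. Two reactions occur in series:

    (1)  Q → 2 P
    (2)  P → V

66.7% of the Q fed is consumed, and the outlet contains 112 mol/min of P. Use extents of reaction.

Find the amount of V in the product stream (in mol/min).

1080 mol/min

Conversion of Q: Q consumed = 1ξ₁ = 0.667 × 891.8 → ξ₁ = 594.8 mol/min.
P balance: n_P = 0 + 2ξ₁ − 1ξ₂ = 112 → ξ₂ = (2·594.8 − 112)/1 = 1078 mol/min.
Outlet amounts (n = n₀ + Σ ν·ξ):
  Q: 891.8 − 1(594.8) = 297
  P: 0 + 2(594.8) − 1(1078) = 112
  V: 0 + 1(1078) = 1078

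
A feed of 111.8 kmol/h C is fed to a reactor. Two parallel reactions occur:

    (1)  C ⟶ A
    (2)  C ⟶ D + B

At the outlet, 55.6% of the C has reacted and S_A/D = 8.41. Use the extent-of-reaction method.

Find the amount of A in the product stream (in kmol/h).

55.6 kmol/h

Conversion of C: C consumed = 0.556 × 111.8 = 62.16 kmol/h = 1ξ₁ + 1ξ₂.
Selectivity: 1ξ₁ / (1ξ₂) = 8.41 → ξ₁ = 8.41 ξ₂.
Substitute: (1·8.41 + 1) ξ₂ = 62.16 → ξ₂ = 6.606 kmol/h, ξ₁ = 55.55 kmol/h.
Outlet amounts (n = n₀ + Σ ν·ξ):
  C: 111.8 − 1(55.55) − 1(6.606) = 49.64
  A: 0 + 1(55.55) = 55.55
  D: 0 + 1(6.606) = 6.606
  B: 0 + 1(6.606) = 6.606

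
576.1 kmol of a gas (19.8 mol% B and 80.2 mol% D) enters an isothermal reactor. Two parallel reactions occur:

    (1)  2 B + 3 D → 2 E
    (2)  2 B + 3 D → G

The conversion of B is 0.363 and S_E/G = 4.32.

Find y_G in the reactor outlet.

Conversion of B: B consumed = 0.363 × 114.1 = 41.41 kmol = 2ξ₁ + 2ξ₂.
Selectivity: 2ξ₁ / (1ξ₂) = 4.32 → ξ₁ = 2.16 ξ₂.
Substitute: (2·2.16 + 2) ξ₂ = 41.41 → ξ₂ = 6.552 kmol, ξ₁ = 14.15 kmol.
Outlet amounts (n = n₀ + Σ ν·ξ):
  B: 114.1 − 2(14.15) − 2(6.552) = 72.66
  D: 462 − 3(14.15) − 3(6.552) = 399.9
  E: 0 + 2(14.15) = 28.3
  G: 0 + 1(6.552) = 6.552
Total out = 507.4 kmol; y_G = 6.552 / 507.4 = 0.01291.

0.0129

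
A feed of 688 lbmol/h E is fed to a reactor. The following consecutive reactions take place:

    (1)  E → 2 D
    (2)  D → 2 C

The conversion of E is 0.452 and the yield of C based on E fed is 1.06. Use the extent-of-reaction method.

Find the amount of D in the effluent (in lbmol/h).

257 lbmol/h

Conversion of E: E consumed = 1ξ₁ = 0.452 × 688 → ξ₁ = 311 lbmol/h.
Yield of C: 2ξ₂ / 688 = 1.06 → ξ₂ = 364.6 lbmol/h.
Outlet amounts (n = n₀ + Σ ν·ξ):
  E: 688 − 1(311) = 377
  D: 0 + 2(311) − 1(364.6) = 257.3
  C: 0 + 2(364.6) = 729.3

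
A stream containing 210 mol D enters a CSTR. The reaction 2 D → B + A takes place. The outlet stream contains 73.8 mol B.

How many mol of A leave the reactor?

73.8 mol

For B: n = n₀ + 1ξ → 73.8 = 0 + 1ξ, giving ξ = 73.8 mol.
Outlet amounts (n = n₀ + ν ξ):
  D: 210 − 2(73.8) = 62.4
  B: 0 + 1(73.8) = 73.8
  A: 0 + 1(73.8) = 73.8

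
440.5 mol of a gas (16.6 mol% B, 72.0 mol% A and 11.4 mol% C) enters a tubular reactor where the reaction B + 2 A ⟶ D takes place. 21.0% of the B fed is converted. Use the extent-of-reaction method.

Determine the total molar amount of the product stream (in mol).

B reacted = 0.21 × 73.12 = 15.36 mol; ν_B = −1, so ξ = 15.36/1 = 15.36 mol.
Outlet amounts (n = n₀ + ν ξ):
  B: 73.12 − 1(15.36) = 57.77
  A: 317.2 − 2(15.36) = 286.4
  D: 0 + 1(15.36) = 15.36
  C: 50.22 (inert)
Total out = 57.77 + 286.4 + 15.36 + 50.22 = 409.8 mol.

410 mol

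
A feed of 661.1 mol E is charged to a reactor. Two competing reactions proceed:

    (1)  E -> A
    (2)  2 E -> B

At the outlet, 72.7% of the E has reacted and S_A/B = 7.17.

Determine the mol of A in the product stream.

Conversion of E: E consumed = 0.727 × 661.1 = 480.6 mol = 1ξ₁ + 2ξ₂.
Selectivity: 1ξ₁ / (1ξ₂) = 7.17 → ξ₁ = 7.17 ξ₂.
Substitute: (1·7.17 + 2) ξ₂ = 480.6 → ξ₂ = 52.41 mol, ξ₁ = 375.8 mol.
Outlet amounts (n = n₀ + Σ ν·ξ):
  E: 661.1 − 1(375.8) − 2(52.41) = 180.5
  A: 0 + 1(375.8) = 375.8
  B: 0 + 1(52.41) = 52.41

376 mol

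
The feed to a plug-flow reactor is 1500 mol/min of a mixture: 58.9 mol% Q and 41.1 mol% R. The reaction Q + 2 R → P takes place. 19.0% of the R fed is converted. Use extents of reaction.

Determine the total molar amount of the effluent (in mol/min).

R reacted = 0.19 × 616.5 = 117.1 mol/min; ν_R = −2, so ξ = 117.1/2 = 58.57 mol/min.
Outlet amounts (n = n₀ + ν ξ):
  Q: 883.5 − 1(58.57) = 824.9
  R: 616.5 − 2(58.57) = 499.4
  P: 0 + 1(58.57) = 58.57
Total out = 824.9 + 499.4 + 58.57 = 1383 mol/min.

1380 mol/min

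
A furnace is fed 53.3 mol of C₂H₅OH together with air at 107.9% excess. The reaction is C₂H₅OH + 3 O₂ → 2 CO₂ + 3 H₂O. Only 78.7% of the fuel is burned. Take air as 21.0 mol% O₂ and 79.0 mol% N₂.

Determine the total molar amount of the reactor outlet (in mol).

Stoichiometric O₂ = 3 × 53.3 = 159.9 mol; O₂ fed = 159.9 × 2.079 = 332.4 mol.
N₂ fed = 332.4 × 79/21 = 1251 mol.
Fuel reacted = 0.787 × 53.3 → ξ = 41.95 mol.
Outlet (n = n₀ + ν ξ):
  C₂H₅OH: 53.3 − 1(41.95) = 11.35
  O₂: 332.4 − 3(41.95) = 206.6
  N₂: 1251 (inert)
  CO₂: 0 + 2(41.95) = 83.89
  H₂O: 0 + 3(41.95) = 125.8
Total out = 11.35 + 206.6 + 1251 + 83.89 + 125.8 = 1678 mol.

1680 mol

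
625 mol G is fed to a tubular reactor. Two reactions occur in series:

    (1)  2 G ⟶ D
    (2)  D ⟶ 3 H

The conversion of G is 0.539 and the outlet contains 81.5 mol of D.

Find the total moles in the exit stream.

630 mol

Conversion of G: G consumed = 2ξ₁ = 0.539 × 625 → ξ₁ = 168.4 mol.
D balance: n_D = 0 + 1ξ₁ − 1ξ₂ = 81.5 → ξ₂ = (1·168.4 − 81.5)/1 = 86.94 mol.
Outlet amounts (n = n₀ + Σ ν·ξ):
  G: 625 − 2(168.4) = 288.1
  D: 0 + 1(168.4) − 1(86.94) = 81.5
  H: 0 + 3(86.94) = 260.8
Total out = 288.1 + 81.5 + 260.8 = 630.4 mol.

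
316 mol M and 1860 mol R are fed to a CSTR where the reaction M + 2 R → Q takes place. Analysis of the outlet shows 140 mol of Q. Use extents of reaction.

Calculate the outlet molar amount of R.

1580 mol

For Q: n = n₀ + 1ξ → 140 = 0 + 1ξ, giving ξ = 140 mol.
Outlet amounts (n = n₀ + ν ξ):
  M: 316 − 1(140) = 176
  R: 1860 − 2(140) = 1580
  Q: 0 + 1(140) = 140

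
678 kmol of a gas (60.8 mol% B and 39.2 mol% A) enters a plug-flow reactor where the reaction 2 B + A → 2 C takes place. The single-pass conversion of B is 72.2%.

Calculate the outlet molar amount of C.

298 kmol

B reacted = 0.722 × 412.2 = 297.6 kmol; ν_B = −2, so ξ = 297.6/2 = 148.8 kmol.
Outlet amounts (n = n₀ + ν ξ):
  B: 412.2 − 2(148.8) = 114.6
  A: 265.8 − 1(148.8) = 117
  C: 0 + 2(148.8) = 297.6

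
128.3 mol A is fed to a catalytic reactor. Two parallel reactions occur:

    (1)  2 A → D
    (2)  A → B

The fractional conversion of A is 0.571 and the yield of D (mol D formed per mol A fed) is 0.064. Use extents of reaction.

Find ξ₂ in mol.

ξ₂ = 56.8 mol

Yield of D: 1ξ₁ / 128.3 = 0.064 → ξ₁ = 8.211 mol.
Conversion of A: 2ξ₁ + 1ξ₂ = 0.571 × 128.3 = 73.26 → ξ₂ = 56.84 mol.
Outlet amounts (n = n₀ + Σ ν·ξ):
  A: 128.3 − 2(8.211) − 1(56.84) = 55.04
  D: 0 + 1(8.211) = 8.211
  B: 0 + 1(56.84) = 56.84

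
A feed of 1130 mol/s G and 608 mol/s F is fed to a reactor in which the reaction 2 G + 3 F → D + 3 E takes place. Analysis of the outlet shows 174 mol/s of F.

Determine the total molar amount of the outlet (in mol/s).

For F: n = n₀ − 3ξ → 174 = 608 − 3ξ, giving ξ = 144.7 mol/s.
Outlet amounts (n = n₀ + ν ξ):
  G: 1130 − 2(144.7) = 840.7
  F: 608 − 3(144.7) = 174
  D: 0 + 1(144.7) = 144.7
  E: 0 + 3(144.7) = 434
Total out = 840.7 + 174 + 144.7 + 434 = 1593 mol/s.

1590 mol/s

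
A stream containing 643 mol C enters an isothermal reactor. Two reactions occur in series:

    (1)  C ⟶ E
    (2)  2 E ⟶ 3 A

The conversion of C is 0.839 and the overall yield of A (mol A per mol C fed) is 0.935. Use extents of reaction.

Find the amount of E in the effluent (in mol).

Conversion of C: C consumed = 1ξ₁ = 0.839 × 643 → ξ₁ = 539.5 mol.
Yield of A: 3ξ₂ / 643 = 0.935 → ξ₂ = 200.4 mol.
Outlet amounts (n = n₀ + Σ ν·ξ):
  C: 643 − 1(539.5) = 103.5
  E: 0 + 1(539.5) − 2(200.4) = 138.7
  A: 0 + 3(200.4) = 601.2

139 mol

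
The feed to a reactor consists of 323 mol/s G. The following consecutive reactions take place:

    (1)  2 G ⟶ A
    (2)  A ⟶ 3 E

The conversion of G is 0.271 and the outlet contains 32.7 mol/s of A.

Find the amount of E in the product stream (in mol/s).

Conversion of G: G consumed = 2ξ₁ = 0.271 × 323 → ξ₁ = 43.77 mol/s.
A balance: n_A = 0 + 1ξ₁ − 1ξ₂ = 32.7 → ξ₂ = (1·43.77 − 32.7)/1 = 11.07 mol/s.
Outlet amounts (n = n₀ + Σ ν·ξ):
  G: 323 − 2(43.77) = 235.5
  A: 0 + 1(43.77) − 1(11.07) = 32.7
  E: 0 + 3(11.07) = 33.2

33.2 mol/s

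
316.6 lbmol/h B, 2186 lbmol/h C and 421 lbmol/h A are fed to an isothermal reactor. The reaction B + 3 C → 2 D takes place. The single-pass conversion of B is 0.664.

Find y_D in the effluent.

0.168

B reacted = 0.664 × 316.6 = 210.2 lbmol/h; ν_B = −1, so ξ = 210.2/1 = 210.2 lbmol/h.
Outlet amounts (n = n₀ + ν ξ):
  B: 316.6 − 1(210.2) = 106.4
  C: 2186 − 3(210.2) = 1555
  D: 0 + 2(210.2) = 420.4
  A: 421 (inert)
Total out = 2503 lbmol/h; y_D = 420.4 / 2503 = 0.168.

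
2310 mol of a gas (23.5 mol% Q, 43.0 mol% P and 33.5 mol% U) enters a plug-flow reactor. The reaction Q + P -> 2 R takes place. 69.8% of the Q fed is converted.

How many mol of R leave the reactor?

Q reacted = 0.698 × 542.9 = 378.9 mol; ν_Q = −1, so ξ = 378.9/1 = 378.9 mol.
Outlet amounts (n = n₀ + ν ξ):
  Q: 542.9 − 1(378.9) = 163.9
  P: 993.3 − 1(378.9) = 614.4
  R: 0 + 2(378.9) = 757.8
  U: 773.9 (inert)

758 mol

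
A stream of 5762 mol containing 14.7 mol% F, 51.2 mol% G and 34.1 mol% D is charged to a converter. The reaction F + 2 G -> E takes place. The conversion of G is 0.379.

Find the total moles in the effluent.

4640 mol

G reacted = 0.379 × 2950 = 1118 mol; ν_G = −2, so ξ = 1118/2 = 559.1 mol.
Outlet amounts (n = n₀ + ν ξ):
  F: 847 − 1(559.1) = 288
  G: 2950 − 2(559.1) = 1832
  E: 0 + 1(559.1) = 559.1
  D: 1965 (inert)
Total out = 288 + 1832 + 559.1 + 1965 = 4644 mol.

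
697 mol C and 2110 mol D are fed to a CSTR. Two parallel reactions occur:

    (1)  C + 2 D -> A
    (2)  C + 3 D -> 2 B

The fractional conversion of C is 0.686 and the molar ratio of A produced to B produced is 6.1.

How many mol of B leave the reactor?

Conversion of C: C consumed = 0.686 × 697 = 478.1 mol = 1ξ₁ + 1ξ₂.
Selectivity: 1ξ₁ / (2ξ₂) = 6.1 → ξ₁ = 12.2 ξ₂.
Substitute: (1·12.2 + 1) ξ₂ = 478.1 → ξ₂ = 36.22 mol, ξ₁ = 441.9 mol.
Outlet amounts (n = n₀ + Σ ν·ξ):
  C: 697 − 1(441.9) − 1(36.22) = 218.9
  D: 2110 − 2(441.9) − 3(36.22) = 1117
  A: 0 + 1(441.9) = 441.9
  B: 0 + 2(36.22) = 72.45

72.4 mol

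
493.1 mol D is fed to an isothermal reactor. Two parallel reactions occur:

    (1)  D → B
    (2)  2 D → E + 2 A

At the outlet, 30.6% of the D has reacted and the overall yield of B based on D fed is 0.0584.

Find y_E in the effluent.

0.11

Yield of B: 1ξ₁ / 493.1 = 0.0584 → ξ₁ = 28.8 mol.
Conversion of D: 1ξ₁ + 2ξ₂ = 0.306 × 493.1 = 150.9 → ξ₂ = 61.05 mol.
Outlet amounts (n = n₀ + Σ ν·ξ):
  D: 493.1 − 1(28.8) − 2(61.05) = 342.2
  B: 0 + 1(28.8) = 28.8
  E: 0 + 1(61.05) = 61.05
  A: 0 + 2(61.05) = 122.1
Total out = 554.1 mol; y_E = 61.05 / 554.1 = 0.1102.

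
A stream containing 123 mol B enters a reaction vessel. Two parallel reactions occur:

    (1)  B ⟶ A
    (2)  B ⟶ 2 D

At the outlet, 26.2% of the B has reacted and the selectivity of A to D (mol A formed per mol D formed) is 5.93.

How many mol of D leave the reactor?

Conversion of B: B consumed = 0.262 × 123 = 32.23 mol = 1ξ₁ + 1ξ₂.
Selectivity: 1ξ₁ / (2ξ₂) = 5.93 → ξ₁ = 11.86 ξ₂.
Substitute: (1·11.86 + 1) ξ₂ = 32.23 → ξ₂ = 2.506 mol, ξ₁ = 29.72 mol.
Outlet amounts (n = n₀ + Σ ν·ξ):
  B: 123 − 1(29.72) − 1(2.506) = 90.77
  A: 0 + 1(29.72) = 29.72
  D: 0 + 2(2.506) = 5.012

5.01 mol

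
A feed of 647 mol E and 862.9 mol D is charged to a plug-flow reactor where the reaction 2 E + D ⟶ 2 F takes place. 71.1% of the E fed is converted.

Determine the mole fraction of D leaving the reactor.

0.494

E reacted = 0.711 × 647 = 460 mol; ν_E = −2, so ξ = 460/2 = 230 mol.
Outlet amounts (n = n₀ + ν ξ):
  E: 647 − 2(230) = 187
  D: 862.9 − 1(230) = 632.9
  F: 0 + 2(230) = 460
Total out = 1280 mol; y_D = 632.9 / 1280 = 0.4945.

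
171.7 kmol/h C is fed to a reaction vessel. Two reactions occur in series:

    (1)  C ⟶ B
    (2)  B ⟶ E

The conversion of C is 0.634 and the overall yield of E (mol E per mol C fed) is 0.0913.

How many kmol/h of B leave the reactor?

93.2 kmol/h

Conversion of C: C consumed = 1ξ₁ = 0.634 × 171.7 → ξ₁ = 108.9 kmol/h.
Yield of E: 1ξ₂ / 171.7 = 0.0913 → ξ₂ = 15.68 kmol/h.
Outlet amounts (n = n₀ + Σ ν·ξ):
  C: 171.7 − 1(108.9) = 62.84
  B: 0 + 1(108.9) − 1(15.68) = 93.18
  E: 0 + 1(15.68) = 15.68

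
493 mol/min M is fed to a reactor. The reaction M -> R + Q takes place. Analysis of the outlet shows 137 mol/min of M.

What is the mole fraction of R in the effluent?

For M: n = n₀ − 1ξ → 137 = 493 − 1ξ, giving ξ = 356 mol/min.
Outlet amounts (n = n₀ + ν ξ):
  M: 493 − 1(356) = 137
  R: 0 + 1(356) = 356
  Q: 0 + 1(356) = 356
Total out = 849 mol/min; y_R = 356 / 849 = 0.4193.

0.419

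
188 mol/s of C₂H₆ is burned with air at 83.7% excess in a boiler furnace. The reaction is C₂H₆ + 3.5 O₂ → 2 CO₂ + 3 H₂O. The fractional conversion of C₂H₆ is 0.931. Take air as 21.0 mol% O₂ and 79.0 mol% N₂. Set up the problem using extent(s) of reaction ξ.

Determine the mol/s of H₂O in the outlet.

525 mol/s

Stoichiometric O₂ = 3.5 × 188 = 658 mol/s; O₂ fed = 658 × 1.837 = 1209 mol/s.
N₂ fed = 1209 × 79/21 = 4547 mol/s.
Fuel reacted = 0.931 × 188 → ξ = 175 mol/s.
Outlet (n = n₀ + ν ξ):
  C₂H₆: 188 − 1(175) = 12.97
  O₂: 1209 − 3.5(175) = 596.1
  N₂: 4547 (inert)
  CO₂: 0 + 2(175) = 350.1
  H₂O: 0 + 3(175) = 525.1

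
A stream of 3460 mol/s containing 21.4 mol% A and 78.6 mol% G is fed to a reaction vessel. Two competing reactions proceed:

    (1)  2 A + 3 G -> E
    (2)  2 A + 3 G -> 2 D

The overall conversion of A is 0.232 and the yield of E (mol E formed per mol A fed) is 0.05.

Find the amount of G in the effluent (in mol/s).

Yield of E: 1ξ₁ / 740.4 = 0.05 → ξ₁ = 37.02 mol/s.
Conversion of A: 2ξ₁ + 2ξ₂ = 0.232 × 740.4 = 171.8 → ξ₂ = 48.87 mol/s.
Outlet amounts (n = n₀ + Σ ν·ξ):
  A: 740.4 − 2(37.02) − 2(48.87) = 568.7
  G: 2720 − 3(37.02) − 3(48.87) = 2462
  E: 0 + 1(37.02) = 37.02
  D: 0 + 2(48.87) = 97.74

2460 mol/s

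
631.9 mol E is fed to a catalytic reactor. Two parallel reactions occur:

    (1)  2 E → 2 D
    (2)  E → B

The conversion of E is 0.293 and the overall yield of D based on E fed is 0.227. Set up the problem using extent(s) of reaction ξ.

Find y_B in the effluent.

Yield of D: 2ξ₁ / 631.9 = 0.227 → ξ₁ = 71.72 mol.
Conversion of E: 2ξ₁ + 1ξ₂ = 0.293 × 631.9 = 185.1 → ξ₂ = 41.71 mol.
Outlet amounts (n = n₀ + Σ ν·ξ):
  E: 631.9 − 2(71.72) − 1(41.71) = 446.8
  D: 0 + 2(71.72) = 143.4
  B: 0 + 1(41.71) = 41.71
Total out = 631.9 mol; y_B = 41.71 / 631.9 = 0.066.

0.066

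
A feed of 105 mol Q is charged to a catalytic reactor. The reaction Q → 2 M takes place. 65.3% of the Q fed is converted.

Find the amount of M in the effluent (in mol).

137 mol

Q reacted = 0.653 × 105 = 68.56 mol; ν_Q = −1, so ξ = 68.56/1 = 68.56 mol.
Outlet amounts (n = n₀ + ν ξ):
  Q: 105 − 1(68.56) = 36.44
  M: 0 + 2(68.56) = 137.1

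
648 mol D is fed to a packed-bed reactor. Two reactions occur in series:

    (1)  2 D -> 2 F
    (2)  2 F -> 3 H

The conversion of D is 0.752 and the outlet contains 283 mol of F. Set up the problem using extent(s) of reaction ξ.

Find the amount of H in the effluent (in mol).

Conversion of D: D consumed = 2ξ₁ = 0.752 × 648 → ξ₁ = 243.6 mol.
F balance: n_F = 0 + 2ξ₁ − 2ξ₂ = 283 → ξ₂ = (2·243.6 − 283)/2 = 102.1 mol.
Outlet amounts (n = n₀ + Σ ν·ξ):
  D: 648 − 2(243.6) = 160.7
  F: 0 + 2(243.6) − 2(102.1) = 283
  H: 0 + 3(102.1) = 306.4

306 mol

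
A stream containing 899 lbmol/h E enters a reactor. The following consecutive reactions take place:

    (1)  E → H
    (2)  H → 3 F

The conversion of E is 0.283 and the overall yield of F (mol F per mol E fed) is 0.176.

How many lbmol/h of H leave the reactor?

Conversion of E: E consumed = 1ξ₁ = 0.283 × 899 → ξ₁ = 254.4 lbmol/h.
Yield of F: 3ξ₂ / 899 = 0.176 → ξ₂ = 52.74 lbmol/h.
Outlet amounts (n = n₀ + Σ ν·ξ):
  E: 899 − 1(254.4) = 644.6
  H: 0 + 1(254.4) − 1(52.74) = 201.7
  F: 0 + 3(52.74) = 158.2

202 lbmol/h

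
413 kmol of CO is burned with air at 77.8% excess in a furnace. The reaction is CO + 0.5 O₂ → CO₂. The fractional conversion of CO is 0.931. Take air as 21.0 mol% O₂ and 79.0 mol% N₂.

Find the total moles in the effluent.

Stoichiometric O₂ = 0.5 × 413 = 206.5 kmol; O₂ fed = 206.5 × 1.778 = 367.2 kmol.
N₂ fed = 367.2 × 79/21 = 1381 kmol.
Fuel reacted = 0.931 × 413 → ξ = 384.5 kmol.
Outlet (n = n₀ + ν ξ):
  CO: 413 − 1(384.5) = 28.5
  O₂: 367.2 − 0.5(384.5) = 174.9
  N₂: 1381 (inert)
  CO₂: 0 + 1(384.5) = 384.5
Total out = 28.5 + 174.9 + 1381 + 384.5 = 1969 kmol.

1970 kmol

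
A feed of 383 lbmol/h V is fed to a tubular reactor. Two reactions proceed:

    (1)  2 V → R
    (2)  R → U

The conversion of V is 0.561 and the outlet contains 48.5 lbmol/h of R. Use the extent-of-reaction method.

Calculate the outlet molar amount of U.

58.9 lbmol/h

Conversion of V: V consumed = 2ξ₁ = 0.561 × 383 → ξ₁ = 107.4 lbmol/h.
R balance: n_R = 0 + 1ξ₁ − 1ξ₂ = 48.5 → ξ₂ = (1·107.4 − 48.5)/1 = 58.93 lbmol/h.
Outlet amounts (n = n₀ + Σ ν·ξ):
  V: 383 − 2(107.4) = 168.1
  R: 0 + 1(107.4) − 1(58.93) = 48.5
  U: 0 + 1(58.93) = 58.93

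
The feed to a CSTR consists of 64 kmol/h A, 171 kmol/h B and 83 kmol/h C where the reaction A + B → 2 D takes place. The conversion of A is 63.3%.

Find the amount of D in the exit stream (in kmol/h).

81 kmol/h

A reacted = 0.633 × 64 = 40.51 kmol/h; ν_A = −1, so ξ = 40.51/1 = 40.51 kmol/h.
Outlet amounts (n = n₀ + ν ξ):
  A: 64 − 1(40.51) = 23.49
  B: 171 − 1(40.51) = 130.5
  D: 0 + 2(40.51) = 81.02
  C: 83 (inert)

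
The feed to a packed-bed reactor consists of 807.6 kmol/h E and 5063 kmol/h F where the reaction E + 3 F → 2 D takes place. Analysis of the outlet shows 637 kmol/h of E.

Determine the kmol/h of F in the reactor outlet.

For E: n = n₀ − 1ξ → 637 = 807.6 − 1ξ, giving ξ = 170.6 kmol/h.
Outlet amounts (n = n₀ + ν ξ):
  E: 807.6 − 1(170.6) = 637
  F: 5063 − 3(170.6) = 4551
  D: 0 + 2(170.6) = 341.2

4550 kmol/h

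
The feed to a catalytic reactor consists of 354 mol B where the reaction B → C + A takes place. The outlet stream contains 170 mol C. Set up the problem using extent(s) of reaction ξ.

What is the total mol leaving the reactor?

524 mol

For C: n = n₀ + 1ξ → 170 = 0 + 1ξ, giving ξ = 170 mol.
Outlet amounts (n = n₀ + ν ξ):
  B: 354 − 1(170) = 184
  C: 0 + 1(170) = 170
  A: 0 + 1(170) = 170
Total out = 184 + 170 + 170 = 524 mol.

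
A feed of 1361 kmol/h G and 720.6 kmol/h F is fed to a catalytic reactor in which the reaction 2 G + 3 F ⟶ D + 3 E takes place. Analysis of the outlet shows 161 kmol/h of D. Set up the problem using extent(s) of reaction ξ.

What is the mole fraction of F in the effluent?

0.124

For D: n = n₀ + 1ξ → 161 = 0 + 1ξ, giving ξ = 161 kmol/h.
Outlet amounts (n = n₀ + ν ξ):
  G: 1361 − 2(161) = 1039
  F: 720.6 − 3(161) = 237.6
  D: 0 + 1(161) = 161
  E: 0 + 3(161) = 483
Total out = 1921 kmol/h; y_F = 237.6 / 1921 = 0.1237.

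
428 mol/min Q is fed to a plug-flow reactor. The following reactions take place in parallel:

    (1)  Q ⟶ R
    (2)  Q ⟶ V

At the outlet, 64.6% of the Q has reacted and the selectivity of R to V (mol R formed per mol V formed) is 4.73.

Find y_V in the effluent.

0.113

Conversion of Q: Q consumed = 0.646 × 428 = 276.5 mol/min = 1ξ₁ + 1ξ₂.
Selectivity: 1ξ₁ / (1ξ₂) = 4.73 → ξ₁ = 4.73 ξ₂.
Substitute: (1·4.73 + 1) ξ₂ = 276.5 → ξ₂ = 48.25 mol/min, ξ₁ = 228.2 mol/min.
Outlet amounts (n = n₀ + Σ ν·ξ):
  Q: 428 − 1(228.2) − 1(48.25) = 151.5
  R: 0 + 1(228.2) = 228.2
  V: 0 + 1(48.25) = 48.25
Total out = 428 mol/min; y_V = 48.25 / 428 = 0.1127.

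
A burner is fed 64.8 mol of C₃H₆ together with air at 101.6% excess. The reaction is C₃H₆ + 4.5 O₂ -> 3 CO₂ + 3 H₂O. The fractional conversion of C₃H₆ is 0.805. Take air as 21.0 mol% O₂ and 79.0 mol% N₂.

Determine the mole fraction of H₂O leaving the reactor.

0.0541

Stoichiometric O₂ = 4.5 × 64.8 = 291.6 mol; O₂ fed = 291.6 × 2.016 = 587.9 mol.
N₂ fed = 587.9 × 79/21 = 2211 mol.
Fuel reacted = 0.805 × 64.8 → ξ = 52.16 mol.
Outlet (n = n₀ + ν ξ):
  C₃H₆: 64.8 − 1(52.16) = 12.64
  O₂: 587.9 − 4.5(52.16) = 353.1
  N₂: 2211 (inert)
  CO₂: 0 + 3(52.16) = 156.5
  H₂O: 0 + 3(52.16) = 156.5
Total out = 2890 mol; y_H₂O = 156.5 / 2890 = 0.05414.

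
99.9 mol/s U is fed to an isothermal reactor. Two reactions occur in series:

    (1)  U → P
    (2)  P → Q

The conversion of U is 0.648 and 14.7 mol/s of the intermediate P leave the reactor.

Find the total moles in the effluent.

99.9 mol/s

Conversion of U: U consumed = 1ξ₁ = 0.648 × 99.9 → ξ₁ = 64.74 mol/s.
P balance: n_P = 0 + 1ξ₁ − 1ξ₂ = 14.7 → ξ₂ = (1·64.74 − 14.7)/1 = 50.04 mol/s.
Outlet amounts (n = n₀ + Σ ν·ξ):
  U: 99.9 − 1(64.74) = 35.16
  P: 0 + 1(64.74) − 1(50.04) = 14.7
  Q: 0 + 1(50.04) = 50.04
Total out = 35.16 + 14.7 + 50.04 = 99.9 mol/s.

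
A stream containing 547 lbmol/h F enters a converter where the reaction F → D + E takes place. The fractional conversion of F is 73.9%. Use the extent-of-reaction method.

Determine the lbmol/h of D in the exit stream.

F reacted = 0.739 × 547 = 404.2 lbmol/h; ν_F = −1, so ξ = 404.2/1 = 404.2 lbmol/h.
Outlet amounts (n = n₀ + ν ξ):
  F: 547 − 1(404.2) = 142.8
  D: 0 + 1(404.2) = 404.2
  E: 0 + 1(404.2) = 404.2

404 lbmol/h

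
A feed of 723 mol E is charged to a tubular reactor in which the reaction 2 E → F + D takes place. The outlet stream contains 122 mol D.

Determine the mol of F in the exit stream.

122 mol

For D: n = n₀ + 1ξ → 122 = 0 + 1ξ, giving ξ = 122 mol.
Outlet amounts (n = n₀ + ν ξ):
  E: 723 − 2(122) = 479
  F: 0 + 1(122) = 122
  D: 0 + 1(122) = 122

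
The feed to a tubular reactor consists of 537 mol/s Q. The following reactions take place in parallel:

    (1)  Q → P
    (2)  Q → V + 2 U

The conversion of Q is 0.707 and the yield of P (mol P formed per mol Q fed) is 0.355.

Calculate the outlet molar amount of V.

189 mol/s

Yield of P: 1ξ₁ / 537 = 0.355 → ξ₁ = 190.6 mol/s.
Conversion of Q: 1ξ₁ + 1ξ₂ = 0.707 × 537 = 379.7 → ξ₂ = 189 mol/s.
Outlet amounts (n = n₀ + Σ ν·ξ):
  Q: 537 − 1(190.6) − 1(189) = 157.3
  P: 0 + 1(190.6) = 190.6
  V: 0 + 1(189) = 189
  U: 0 + 2(189) = 378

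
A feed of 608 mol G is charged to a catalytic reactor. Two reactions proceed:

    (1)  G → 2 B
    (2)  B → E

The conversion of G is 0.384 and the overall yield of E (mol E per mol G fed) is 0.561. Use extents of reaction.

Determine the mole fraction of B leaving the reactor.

0.15

Conversion of G: G consumed = 1ξ₁ = 0.384 × 608 → ξ₁ = 233.5 mol.
Yield of E: 1ξ₂ / 608 = 0.561 → ξ₂ = 341.1 mol.
Outlet amounts (n = n₀ + Σ ν·ξ):
  G: 608 − 1(233.5) = 374.5
  B: 0 + 2(233.5) − 1(341.1) = 125.9
  E: 0 + 1(341.1) = 341.1
Total out = 841.5 mol; y_B = 125.9 / 841.5 = 0.1496.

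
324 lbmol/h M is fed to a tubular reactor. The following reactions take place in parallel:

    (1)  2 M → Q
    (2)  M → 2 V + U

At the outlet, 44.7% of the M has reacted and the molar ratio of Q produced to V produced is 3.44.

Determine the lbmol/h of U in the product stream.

Conversion of M: M consumed = 0.447 × 324 = 144.8 lbmol/h = 2ξ₁ + 1ξ₂.
Selectivity: 1ξ₁ / (2ξ₂) = 3.44 → ξ₁ = 6.88 ξ₂.
Substitute: (2·6.88 + 1) ξ₂ = 144.8 → ξ₂ = 9.812 lbmol/h, ξ₁ = 67.51 lbmol/h.
Outlet amounts (n = n₀ + Σ ν·ξ):
  M: 324 − 2(67.51) − 1(9.812) = 179.2
  Q: 0 + 1(67.51) = 67.51
  V: 0 + 2(9.812) = 19.62
  U: 0 + 1(9.812) = 9.812

9.81 lbmol/h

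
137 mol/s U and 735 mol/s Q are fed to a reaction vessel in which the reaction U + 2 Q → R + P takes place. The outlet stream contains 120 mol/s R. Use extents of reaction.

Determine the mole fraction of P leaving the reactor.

For R: n = n₀ + 1ξ → 120 = 0 + 1ξ, giving ξ = 120 mol/s.
Outlet amounts (n = n₀ + ν ξ):
  U: 137 − 1(120) = 17
  Q: 735 − 2(120) = 495
  R: 0 + 1(120) = 120
  P: 0 + 1(120) = 120
Total out = 752 mol/s; y_P = 120 / 752 = 0.1596.

0.16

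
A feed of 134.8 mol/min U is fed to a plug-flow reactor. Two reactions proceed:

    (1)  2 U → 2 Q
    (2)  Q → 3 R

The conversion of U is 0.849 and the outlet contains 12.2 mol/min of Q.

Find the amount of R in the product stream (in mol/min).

Conversion of U: U consumed = 2ξ₁ = 0.849 × 134.8 → ξ₁ = 57.22 mol/min.
Q balance: n_Q = 0 + 2ξ₁ − 1ξ₂ = 12.2 → ξ₂ = (2·57.22 − 12.2)/1 = 102.2 mol/min.
Outlet amounts (n = n₀ + Σ ν·ξ):
  U: 134.8 − 2(57.22) = 20.35
  Q: 0 + 2(57.22) − 1(102.2) = 12.2
  R: 0 + 3(102.2) = 306.7

307 mol/min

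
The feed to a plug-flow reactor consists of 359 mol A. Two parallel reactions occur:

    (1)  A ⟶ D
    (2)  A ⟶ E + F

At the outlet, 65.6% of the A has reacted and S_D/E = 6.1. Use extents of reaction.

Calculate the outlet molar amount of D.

202 mol

Conversion of A: A consumed = 0.656 × 359 = 235.5 mol = 1ξ₁ + 1ξ₂.
Selectivity: 1ξ₁ / (1ξ₂) = 6.1 → ξ₁ = 6.1 ξ₂.
Substitute: (1·6.1 + 1) ξ₂ = 235.5 → ξ₂ = 33.17 mol, ξ₁ = 202.3 mol.
Outlet amounts (n = n₀ + Σ ν·ξ):
  A: 359 − 1(202.3) − 1(33.17) = 123.5
  D: 0 + 1(202.3) = 202.3
  E: 0 + 1(33.17) = 33.17
  F: 0 + 1(33.17) = 33.17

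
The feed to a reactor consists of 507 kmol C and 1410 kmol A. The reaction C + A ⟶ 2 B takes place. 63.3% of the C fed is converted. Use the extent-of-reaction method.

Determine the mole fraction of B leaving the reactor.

0.335

C reacted = 0.633 × 507 = 320.9 kmol; ν_C = −1, so ξ = 320.9/1 = 320.9 kmol.
Outlet amounts (n = n₀ + ν ξ):
  C: 507 − 1(320.9) = 186.1
  A: 1410 − 1(320.9) = 1089
  B: 0 + 2(320.9) = 641.9
Total out = 1917 kmol; y_B = 641.9 / 1917 = 0.3348.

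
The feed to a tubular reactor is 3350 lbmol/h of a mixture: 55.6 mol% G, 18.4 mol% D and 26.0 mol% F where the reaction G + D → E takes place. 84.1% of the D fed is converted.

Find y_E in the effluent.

D reacted = 0.841 × 616.4 = 518.4 lbmol/h; ν_D = −1, so ξ = 518.4/1 = 518.4 lbmol/h.
Outlet amounts (n = n₀ + ν ξ):
  G: 1863 − 1(518.4) = 1344
  D: 616.4 − 1(518.4) = 98.01
  E: 0 + 1(518.4) = 518.4
  F: 871 (inert)
Total out = 2832 lbmol/h; y_E = 518.4 / 2832 = 0.1831.

0.183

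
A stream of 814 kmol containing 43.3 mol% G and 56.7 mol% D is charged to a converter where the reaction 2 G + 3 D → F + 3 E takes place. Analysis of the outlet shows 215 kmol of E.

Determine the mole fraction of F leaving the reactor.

For E: n = n₀ + 3ξ → 215 = 0 + 3ξ, giving ξ = 71.67 kmol.
Outlet amounts (n = n₀ + ν ξ):
  G: 352.5 − 2(71.67) = 209.1
  D: 461.5 − 3(71.67) = 246.5
  F: 0 + 1(71.67) = 71.67
  E: 0 + 3(71.67) = 215
Total out = 742.3 kmol; y_F = 71.67 / 742.3 = 0.09654.

0.0965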